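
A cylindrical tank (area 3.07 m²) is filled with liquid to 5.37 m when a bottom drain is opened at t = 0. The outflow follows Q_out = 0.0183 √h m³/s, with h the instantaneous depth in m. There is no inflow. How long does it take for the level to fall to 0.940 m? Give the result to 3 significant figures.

452 s

A dh/dt = −Q_out = −0.0183 √h.
This is separable: 2 d(√h)/dt = −0.0183/A, so √h = √h₀ − (0.0183/(2A)) t.
t = 2A(√h₀ − √h)/0.0183 = 2·3.07·(√5.37 − √0.940)/0.0183
  = 6.1400 × (2.3173 − 0.96954) / 0.0183 = 452.21 s.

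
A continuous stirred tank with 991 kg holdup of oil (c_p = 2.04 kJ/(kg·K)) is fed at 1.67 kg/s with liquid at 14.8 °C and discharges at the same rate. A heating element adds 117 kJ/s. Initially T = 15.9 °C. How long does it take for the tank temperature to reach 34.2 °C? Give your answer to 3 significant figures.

Energy balance: M c_p dT/dt = ṁ c_p (T_in − T) + 117.
τ = M/ṁ = 593.41 s; T_ss = T_in + Q̇/(ṁ c_p) = 49.143 °C.
T(t) = T_ss + (T₀ − T_ss) e^(−t/τ). Set T = 34.2:
e^(−t/τ) = (34.2 − 49.143)/(15.9 − 49.143) = 0.44951
t = −593.41 · ln(0.44951) = 474.49 s.

474 s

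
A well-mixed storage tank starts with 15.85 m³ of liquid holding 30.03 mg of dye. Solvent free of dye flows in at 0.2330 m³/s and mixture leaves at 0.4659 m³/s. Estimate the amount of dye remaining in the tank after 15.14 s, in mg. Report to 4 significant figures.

18.15 mg

Total volume: dV/dt = Q_in − Q_out = -0.232900 m³/s, so V(t) = 15.85 − 0.232900 t and V(15.14) = 12.3239 m³.
Solute balance: dm/dt = 0 − Q_out C = −Q_out m/V(t).
Separate: dm/m = −Q_out dt/V(t) ⇒ ln(m/m₀) = −(Q_out/(Q_in−Q_out)) ln(V/V₀).
m = m₀ (V₀/V)^(Q_out/(Q_in−Q_out)) = 30.03 × (15.85/12.3239)^(-2.00043) = 18.1529 mg.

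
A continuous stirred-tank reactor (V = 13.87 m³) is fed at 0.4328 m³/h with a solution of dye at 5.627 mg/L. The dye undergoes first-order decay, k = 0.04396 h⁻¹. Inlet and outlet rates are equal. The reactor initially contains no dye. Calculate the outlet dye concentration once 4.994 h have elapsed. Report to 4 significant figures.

0.7311 mg/L

V dC/dt = Q(C_in − C) − k V C.
dC/dt = (Q/V) C_in − (Q/V + k) C; effective rate a = Q/V + k = 0.0312040 + 0.04396 = 0.0751640 h⁻¹.
C_ss = Q C_in/(Q + kV) = 2.33603 mg/L; C(t) = C_ss + (C₀ − C_ss) e^(−a t).
C(4.994) = 2.33603 + (-2.33603)·e^(−0.0751640·4.994) = 2.33603 + (-2.33603)·0.687036 = 0.731093 mg/L.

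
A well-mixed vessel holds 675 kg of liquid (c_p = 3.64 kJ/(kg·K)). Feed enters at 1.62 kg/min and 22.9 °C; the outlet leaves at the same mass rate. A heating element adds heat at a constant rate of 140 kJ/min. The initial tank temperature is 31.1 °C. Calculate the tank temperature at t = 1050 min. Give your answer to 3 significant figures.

M c_p dT/dt = ṁ c_p (T_in − T) + Q̇.
τ = M/ṁ = 416.67 min; T_ss = T_in + Q̇/(ṁ c_p) = 22.9 + 140/(1.62·3.64) = 46.642 °C.
Integrating: T(t) = T_ss + (T₀ − T_ss) e^(−t/τ).
T(1050) = 46.642 + (-15.542)·e^(−1050/416.67) = 46.642 + (-15.542)·0.080460 = 45.391 °C.

45.4 °C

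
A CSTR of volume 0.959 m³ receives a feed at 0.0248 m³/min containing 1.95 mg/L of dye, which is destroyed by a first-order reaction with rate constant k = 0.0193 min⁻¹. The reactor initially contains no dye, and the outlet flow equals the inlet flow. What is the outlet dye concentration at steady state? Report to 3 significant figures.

V dC/dt = Q(C_in − C) − k V C.
Steady state (dC/dt = 0): C_ss = Q C_in/(Q + kV) = C_in/(1 + kV/Q).
C_ss = 0.0248·1.95/(0.0248 + 0.0193·0.959) = 0.048360/0.043309 = 1.1166 mg/L.

1.12 mg/L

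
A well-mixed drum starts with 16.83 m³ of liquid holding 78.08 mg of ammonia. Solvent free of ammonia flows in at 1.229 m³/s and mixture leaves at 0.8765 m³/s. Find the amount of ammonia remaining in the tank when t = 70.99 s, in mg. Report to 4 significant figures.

Total volume: dV/dt = Q_in − Q_out = 0.352500 m³/s, so V(t) = 16.83 + 0.352500 t and V(70.99) = 41.8540 m³.
No ammonia enters, so dm/dt = −Q_out · (m/V).
dm/m = −Q_out dt/(V₀ + 0.352500 t); integrating gives ln(m/m₀) = −(Q_out/(Q_in−Q_out)) ln(V/V₀).
m = m₀ (V₀/V)^(Q_out/(Q_in−Q_out)) = 78.08 × (16.83/41.8540)^(2.48652) = 8.10475 mg.

8.105 mg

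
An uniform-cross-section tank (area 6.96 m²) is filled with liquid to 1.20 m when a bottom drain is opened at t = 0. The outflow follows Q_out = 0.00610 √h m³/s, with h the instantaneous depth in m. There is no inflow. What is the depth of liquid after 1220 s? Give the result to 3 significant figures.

Accumulation of liquid (constant cross-section A): A dh/dt = −0.00610 √h.
∫ h^(−1/2) dh = −(0.00610/A) ∫ dt, giving 2√h = 2√h₀ − (0.00610/A) t.
√h = √1.20 − 0.00610·1220/(2·6.96) = 1.0954 − 0.53463 = 0.56082.
h = 0.56082² = 0.31452 m.

0.315 m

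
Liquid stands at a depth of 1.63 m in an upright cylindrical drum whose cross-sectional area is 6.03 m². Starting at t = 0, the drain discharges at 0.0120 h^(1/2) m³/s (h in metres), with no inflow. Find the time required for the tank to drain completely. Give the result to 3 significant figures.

1280 s

Mass balance (ρ constant): A dh/dt = −0.0120 √h.
This is separable: 2 d(√h)/dt = −0.0120/A, so √h = √h₀ − (0.0120/(2A)) t.
Tank is empty when √h = 0: t_empty = 2A√h₀/0.0120.
t_empty = 2·6.03·√1.63/0.0120 = 12.060·1.2767/0.0120 = 1283.1 s.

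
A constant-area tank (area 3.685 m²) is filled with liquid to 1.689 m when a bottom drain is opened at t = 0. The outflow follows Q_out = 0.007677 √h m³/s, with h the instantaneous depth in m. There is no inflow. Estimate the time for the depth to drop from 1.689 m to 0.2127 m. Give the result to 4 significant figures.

A dh/dt = −Q_out = −0.007677 √h.
Separate and integrate: 2(√h − √h₀) = −(0.007677/A) t.
t = 2A(√h₀ − √h)/0.007677 = 2·3.685·(√1.689 − √0.2127)/0.007677
  = 7.37000 × (1.29962 − 0.461194) / 0.007677 = 804.893 s.

804.9 s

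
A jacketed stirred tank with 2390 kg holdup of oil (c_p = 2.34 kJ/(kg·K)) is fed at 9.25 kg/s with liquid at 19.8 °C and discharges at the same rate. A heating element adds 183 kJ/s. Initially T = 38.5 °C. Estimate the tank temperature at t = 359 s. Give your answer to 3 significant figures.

30.8 °C

Energy balance: M c_p dT/dt = ṁ c_p (T_in − T) + 183.
τ = M/ṁ = 258.38 s; T_ss = T_in + Q̇/(ṁ c_p) = 19.8 + 183/(9.25·2.34) = 28.255 °C.
Integrating: T(t) = T_ss + (T₀ − T_ss) e^(−t/τ).
T(359) = 28.255 + (10.245)·e^(−359/258.38) = 28.255 + (10.245)·0.24922 = 30.808 °C.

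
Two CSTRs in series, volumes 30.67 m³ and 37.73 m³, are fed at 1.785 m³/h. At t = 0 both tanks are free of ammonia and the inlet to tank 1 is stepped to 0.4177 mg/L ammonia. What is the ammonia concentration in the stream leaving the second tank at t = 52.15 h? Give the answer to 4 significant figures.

0.3156 mg/L

Each tank obeys Vᵢ dCᵢ/dt = Q(Cᵢ₋₁ − Cᵢ), so τᵢ = Vᵢ/Q.
τ₁ = 30.67/1.785 = 17.1821 h; τ₂ = 37.73/1.785 = 21.1373 h.
Tank 1: C₁ = C_in(1 − e^(−t/τ₁)). Tank 2 (τ₁ ≠ τ₂): C₂ = C_in[1 − (τ₁ e^(−t/τ₁) − τ₂ e^(−t/τ₂))/(τ₁ − τ₂)].
At t = 52.15: e^(−t/τ₁) = 0.0480679, e^(−t/τ₂) = 0.0848214.
C₂ = 0.4177·[1 − (17.1821·0.0480679 − 21.1373·0.0848214)/(-3.95518)] = 0.4177·0.755515 = 0.315578 mg/L.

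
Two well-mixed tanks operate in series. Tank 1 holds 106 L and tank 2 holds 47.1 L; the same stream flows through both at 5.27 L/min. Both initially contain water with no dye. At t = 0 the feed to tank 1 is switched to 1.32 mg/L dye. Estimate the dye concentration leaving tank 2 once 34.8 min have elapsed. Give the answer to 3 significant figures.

0.920 mg/L

Species balance on tank i: dCᵢ/dt = (Cᵢ₋₁ − Cᵢ)/τᵢ with τᵢ = Vᵢ/Q.
τ₁ = 106/5.27 = 20.114 min; τ₂ = 47.1/5.27 = 8.9374 min.
Solving the cascade with C₁(0)=C₂(0)=0 gives C₂(t) = C_in[1 − (τ₁ e^(−t/τ₁) − τ₂ e^(−t/τ₂))/(τ₁ − τ₂)].
At t = 34.8: e^(−t/τ₁) = 0.17726, e^(−t/τ₂) = 0.020369.
C₂ = 1.32·[1 − (20.114·0.17726 − 8.9374·0.020369)/(11.176)] = 1.32·0.69728 = 0.92042 mg/L.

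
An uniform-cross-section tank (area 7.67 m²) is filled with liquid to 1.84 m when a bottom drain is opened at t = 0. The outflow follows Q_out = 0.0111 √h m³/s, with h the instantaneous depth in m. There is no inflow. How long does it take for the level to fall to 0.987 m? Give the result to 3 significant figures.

Mass balance (ρ constant): A dh/dt = −0.0111 √h.
This is separable: 2 d(√h)/dt = −0.0111/A, so √h = √h₀ − (0.0111/(2A)) t.
t = 2A(√h₀ − √h)/0.0111 = 2·7.67·(√1.84 − √0.987)/0.0111
  = 15.340 × (1.3565 − 0.99348) / 0.0111 = 501.64 s.

502 s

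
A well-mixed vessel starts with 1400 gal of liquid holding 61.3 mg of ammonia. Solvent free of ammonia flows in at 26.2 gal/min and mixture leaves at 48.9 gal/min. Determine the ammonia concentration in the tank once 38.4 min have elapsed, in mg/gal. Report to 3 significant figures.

Total volume: dV/dt = Q_in − Q_out = -22.700 gal/min, so V(t) = 1400 − 22.700 t and V(38.4) = 528.32 gal.
Solute balance: dm/dt = 0 − Q_out C = −Q_out m/V(t).
dm/m = −Q_out dt/(V₀ − 22.700 t); integrating gives ln(m/m₀) = −(Q_out/(Q_in−Q_out)) ln(V/V₀).
m = m₀ (V₀/V)^(Q_out/(Q_in−Q_out)) = 61.3 × (1400/528.32)^(-2.1542) = 7.5118 mg.
C = m/V = 7.5118/528.32 = 0.014218 mg/gal.

0.0142 mg/gal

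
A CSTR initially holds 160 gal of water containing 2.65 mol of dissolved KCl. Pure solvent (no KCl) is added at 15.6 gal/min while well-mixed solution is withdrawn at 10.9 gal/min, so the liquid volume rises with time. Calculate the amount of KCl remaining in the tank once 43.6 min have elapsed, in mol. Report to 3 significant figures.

Let m(t) be the amount of KCl. Volume: V(t) = V₀ + (Q_in − Q_out) t = 160 + 4.7000 t; V(43.6) = 364.92 gal.
No KCl enters, so dm/dt = −Q_out · (m/V).
Separate: dm/m = −Q_out dt/V(t) ⇒ ln(m/m₀) = −(Q_out/(Q_in−Q_out)) ln(V/V₀).
m = m₀ (V₀/V)^(Q_out/(Q_in−Q_out)) = 2.65 × (160/364.92)^(2.3191) = 0.39157 mol.

0.392 mol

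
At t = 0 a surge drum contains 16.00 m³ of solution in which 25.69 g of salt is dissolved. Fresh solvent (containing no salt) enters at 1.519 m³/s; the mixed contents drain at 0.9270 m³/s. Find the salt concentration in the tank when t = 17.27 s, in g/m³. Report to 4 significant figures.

Total volume: dV/dt = Q_in − Q_out = 0.592000 m³/s, so V(t) = 16.00 + 0.592000 t and V(17.27) = 26.2238 m³.
Solute balance: dm/dt = 0 − Q_out C = −Q_out m/V(t).
dm/m = −Q_out dt/(V₀ + 0.592000 t); integrating gives ln(m/m₀) = −(Q_out/(Q_in−Q_out)) ln(V/V₀).
m = m₀ (V₀/V)^(Q_out/(Q_in−Q_out)) = 25.69 × (16.00/26.2238)^(1.56588) = 11.8512 g.
C = m/V = 11.8512/26.2238 = 0.451926 g/m³.

0.4519 g/m³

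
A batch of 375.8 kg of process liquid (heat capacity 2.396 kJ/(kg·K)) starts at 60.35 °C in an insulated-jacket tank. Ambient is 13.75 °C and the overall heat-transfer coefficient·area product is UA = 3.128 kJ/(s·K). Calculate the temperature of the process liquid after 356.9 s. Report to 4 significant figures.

27.24 °C

Lumped-capacitance energy balance: M c_p dT/dt = UA(T_amb − T).
dT/dt = (T_ss − T)/τ with T_ss = T_amb = 13.7500 °C, τ = M c_p/UA = 375.8·2.396/3.128 = 287.857 s.
Integrating: T(t) = T_ss + (T₀ − T_ss) e^(−t/τ).
T(356.9) = 13.7500 + (46.6000)·0.289427 = 27.2373 °C.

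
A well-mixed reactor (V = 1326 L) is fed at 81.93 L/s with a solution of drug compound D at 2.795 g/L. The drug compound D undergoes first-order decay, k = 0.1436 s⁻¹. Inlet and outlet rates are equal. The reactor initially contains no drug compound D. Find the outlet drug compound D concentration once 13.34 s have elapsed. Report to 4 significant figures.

Accumulation = in − out − consumed: V dC/dt = Q C_in − Q C − k V C.
This is linear with rate a = Q/V + k = 0.205387 s⁻¹.
C_ss = Q C_in/(Q + kV) = 0.840829 g/L; C(t) = C_ss + (C₀ − C_ss) e^(−a t).
C(13.34) = 0.840829 + (-0.840829)·e^(−0.205387·13.34) = 0.840829 + (-0.840829)·0.0645789 = 0.786529 g/L.

0.7865 g/L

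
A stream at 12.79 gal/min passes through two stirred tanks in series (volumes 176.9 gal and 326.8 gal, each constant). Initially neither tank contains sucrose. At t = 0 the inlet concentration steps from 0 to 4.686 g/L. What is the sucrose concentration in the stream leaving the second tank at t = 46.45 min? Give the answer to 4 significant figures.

Time constants: τᵢ = Vᵢ/Q for each well-mixed tank.
τ₁ = 176.9/12.79 = 13.8311 min; τ₂ = 326.8/12.79 = 25.5512 min.
Tank 1: C₁ = C_in(1 − e^(−t/τ₁)). Tank 2 (τ₁ ≠ τ₂): C₂ = C_in[1 − (τ₁ e^(−t/τ₁) − τ₂ e^(−t/τ₂))/(τ₁ − τ₂)].
At t = 46.45: e^(−t/τ₁) = 0.0347920, e^(−t/τ₂) = 0.162363.
C₂ = 4.686·[1 − (13.8311·0.0347920 − 25.5512·0.162363)/(-11.7201)] = 4.686·0.687087 = 3.21969 g/L.

3.220 g/L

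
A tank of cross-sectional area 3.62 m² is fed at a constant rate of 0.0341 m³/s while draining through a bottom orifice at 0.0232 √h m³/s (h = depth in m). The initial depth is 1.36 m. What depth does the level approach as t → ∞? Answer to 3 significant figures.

2.16 m

Level balance: A dh/dt = 0.0341 − 0.0232 √h. Setting dh/dt = 0:
Q_in = 0.0232 √h_ss ⇒ √h_ss = 0.0341/0.0232 = 1.4698.
h_ss = 1.4698² = 2.1604 m. (Since h₀ = 1.36 m < h_ss, the level will rise toward this value.)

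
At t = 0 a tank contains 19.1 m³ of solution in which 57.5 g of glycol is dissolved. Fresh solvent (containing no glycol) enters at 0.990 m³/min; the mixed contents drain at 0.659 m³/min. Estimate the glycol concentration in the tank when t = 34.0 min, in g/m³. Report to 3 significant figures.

Let m(t) be the amount of glycol. Volume: V(t) = V₀ + (Q_in − Q_out) t = 19.1 + 0.33100 t; V(34.0) = 30.354 m³.
Species balance (pure solvent in): dm/dt = −Q_out · m/V(t).
dm/m = −Q_out dt/(V₀ + 0.33100 t); integrating gives ln(m/m₀) = −(Q_out/(Q_in−Q_out)) ln(V/V₀).
m = m₀ (V₀/V)^(Q_out/(Q_in−Q_out)) = 57.5 × (19.1/30.354)^(1.9909) = 22.863 g.
C = m/V = 22.863/30.354 = 0.75320 g/m³.

0.753 g/m³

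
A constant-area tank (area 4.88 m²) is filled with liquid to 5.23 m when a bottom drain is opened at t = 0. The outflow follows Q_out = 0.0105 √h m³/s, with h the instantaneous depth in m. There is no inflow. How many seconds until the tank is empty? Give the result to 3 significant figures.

With no inflow, A dh/dt = −0.0105 √h.
∫ h^(−1/2) dh = −(0.0105/A) ∫ dt, giving 2√h = 2√h₀ − (0.0105/A) t.
Set h = 0: 2√h₀ = (0.0105/A) t_empty ⇒ t_empty = 2A√h₀/0.0105.
t_empty = 2·4.88·√5.23/0.0105 = 9.7600·2.2869/0.0105 = 2125.7 s.

2130 s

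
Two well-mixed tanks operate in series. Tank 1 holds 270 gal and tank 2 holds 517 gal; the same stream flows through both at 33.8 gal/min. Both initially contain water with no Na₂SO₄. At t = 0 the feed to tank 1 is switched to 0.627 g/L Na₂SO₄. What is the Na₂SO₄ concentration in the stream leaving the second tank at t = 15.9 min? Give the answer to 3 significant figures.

0.257 g/L

Each tank obeys Vᵢ dCᵢ/dt = Q(Cᵢ₋₁ − Cᵢ), so τᵢ = Vᵢ/Q.
τ₁ = 270/33.8 = 7.9882 min; τ₂ = 517/33.8 = 15.296 min.
Tank 1: C₁ = C_in(1 − e^(−t/τ₁)). Tank 2 (τ₁ ≠ τ₂): C₂ = C_in[1 − (τ₁ e^(−t/τ₁) − τ₂ e^(−t/τ₂))/(τ₁ − τ₂)].
At t = 15.9: e^(−t/τ₁) = 0.13663, e^(−t/τ₂) = 0.35363.
C₂ = 0.627·[1 − (7.9882·0.13663 − 15.296·0.35363)/(-7.3077)] = 0.627·0.40916 = 0.25655 g/L.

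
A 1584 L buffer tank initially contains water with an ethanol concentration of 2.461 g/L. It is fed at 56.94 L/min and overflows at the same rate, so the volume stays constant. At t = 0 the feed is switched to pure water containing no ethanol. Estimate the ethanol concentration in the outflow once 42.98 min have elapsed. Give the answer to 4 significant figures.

Accumulation = in − out for the solute gives V dC/dt = Q(C_in − C).
Time constant τ = V/Q = 1584/56.94 = 27.8188 min.
This is linear first-order; C(t) = C_in + (C₀ − C_in) e^(−t/τ).
C(42.98) = 0 + (2.461 − 0)·e^(−42.98/27.8188) = 0 + (2.46100)·0.213312 = 0.524960 g/L.

0.5250 g/L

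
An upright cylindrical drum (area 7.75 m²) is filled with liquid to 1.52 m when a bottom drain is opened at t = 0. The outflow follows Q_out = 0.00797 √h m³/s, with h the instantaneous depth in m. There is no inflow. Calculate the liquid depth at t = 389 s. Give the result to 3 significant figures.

1.07 m

Volume balance on the tank: A dh/dt = −0.00797 √h.
Separate and integrate: 2(√h − √h₀) = −(0.00797/A) t.
√h = √1.52 − 0.00797·389/(2·7.75) = 1.2329 − 0.20002 = 1.0329.
h = 1.0329² = 1.0668 m.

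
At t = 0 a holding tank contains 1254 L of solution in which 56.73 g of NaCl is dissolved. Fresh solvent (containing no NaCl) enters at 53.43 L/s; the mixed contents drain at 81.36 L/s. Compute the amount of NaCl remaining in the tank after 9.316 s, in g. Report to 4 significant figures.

28.81 g

Total volume: dV/dt = Q_in − Q_out = -27.9300 L/s, so V(t) = 1254 − 27.9300 t and V(9.316) = 993.804 L.
Species balance (pure solvent in): dm/dt = −Q_out · m/V(t).
dm/m = −Q_out dt/(V₀ − 27.9300 t); integrating gives ln(m/m₀) = −(Q_out/(Q_in−Q_out)) ln(V/V₀).
m = m₀ (V₀/V)^(Q_out/(Q_in−Q_out)) = 56.73 × (1254/993.804)^(-2.91300) = 28.8144 g.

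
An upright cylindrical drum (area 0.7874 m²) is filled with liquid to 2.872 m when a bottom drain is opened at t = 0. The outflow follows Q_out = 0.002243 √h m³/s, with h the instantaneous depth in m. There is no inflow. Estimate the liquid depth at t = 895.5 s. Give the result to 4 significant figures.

With no inflow, A dh/dt = −0.002243 √h.
This is separable: 2 d(√h)/dt = −0.002243/A, so √h = √h₀ − (0.002243/(2A)) t.
√h = √2.872 − 0.002243·895.5/(2·0.7874) = 1.69470 − 1.27547 = 0.419230.
h = 0.419230² = 0.175754 m.

0.1758 m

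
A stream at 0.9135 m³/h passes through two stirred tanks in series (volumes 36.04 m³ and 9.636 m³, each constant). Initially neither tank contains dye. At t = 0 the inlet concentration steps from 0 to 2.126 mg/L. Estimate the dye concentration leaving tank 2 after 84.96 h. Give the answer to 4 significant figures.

1.789 mg/L

Each tank obeys Vᵢ dCᵢ/dt = Q(Cᵢ₋₁ − Cᵢ), so τᵢ = Vᵢ/Q.
τ₁ = 36.04/0.9135 = 39.4527 h; τ₂ = 9.636/0.9135 = 10.5484 h.
Tank 1: C₁ = C_in(1 − e^(−t/τ₁)). Tank 2 (τ₁ ≠ τ₂): C₂ = C_in[1 − (τ₁ e^(−t/τ₁) − τ₂ e^(−t/τ₂))/(τ₁ − τ₂)].
At t = 84.96: e^(−t/τ₁) = 0.116081, e^(−t/τ₂) = 0.000317742.
C₂ = 2.126·[1 − (39.4527·0.116081 − 10.5484·0.000317742)/(28.9042)] = 2.126·0.841672 = 1.78939 mg/L.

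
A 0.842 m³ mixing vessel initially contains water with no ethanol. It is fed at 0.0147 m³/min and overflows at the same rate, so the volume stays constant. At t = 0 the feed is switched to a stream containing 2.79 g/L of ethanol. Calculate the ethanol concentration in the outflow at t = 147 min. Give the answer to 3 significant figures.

Transient balance on the dissolved component: V dC/dt = Q(C_in − C).
So dC/dt = (C_in − C)/τ with τ = V/Q = 0.842/0.0147 = 57.279 min.
C approaches C_in exponentially: C(t) = C_in + (C₀ − C_in) e^(−t/τ).
C(147) = 2.79 + (0 − 2.79)·e^(−147/57.279) = 2.79 + (-2.7900)·0.076812 = 2.5757 g/L.

2.58 g/L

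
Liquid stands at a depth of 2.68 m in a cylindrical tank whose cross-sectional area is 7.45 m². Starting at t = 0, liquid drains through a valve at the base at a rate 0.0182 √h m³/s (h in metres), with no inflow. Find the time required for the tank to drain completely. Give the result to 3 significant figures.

A dh/dt = −Q_out = −0.0182 √h.
Separate and integrate: 2(√h − √h₀) = −(0.0182/A) t.
Set h = 0: 2√h₀ = (0.0182/A) t_empty ⇒ t_empty = 2A√h₀/0.0182.
t_empty = 2·7.45·√2.68/0.0182 = 14.900·1.6371/0.0182 = 1340.2 s.

1340 s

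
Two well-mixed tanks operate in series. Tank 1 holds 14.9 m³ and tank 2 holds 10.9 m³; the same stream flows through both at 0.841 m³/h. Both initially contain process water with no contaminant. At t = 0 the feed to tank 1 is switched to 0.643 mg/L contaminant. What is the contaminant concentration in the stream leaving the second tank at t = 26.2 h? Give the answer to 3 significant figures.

0.329 mg/L

Time constants: τᵢ = Vᵢ/Q for each well-mixed tank.
τ₁ = 14.9/0.841 = 17.717 h; τ₂ = 10.9/0.841 = 12.961 h.
Solving the cascade with C₁(0)=C₂(0)=0 gives C₂(t) = C_in[1 − (τ₁ e^(−t/τ₁) − τ₂ e^(−t/τ₂))/(τ₁ − τ₂)].
At t = 26.2: e^(−t/τ₁) = 0.22791, e^(−t/τ₂) = 0.13246.
C₂ = 0.643·[1 − (17.717·0.22791 − 12.961·0.13246)/(4.7562)] = 0.643·0.51199 = 0.32921 mg/L.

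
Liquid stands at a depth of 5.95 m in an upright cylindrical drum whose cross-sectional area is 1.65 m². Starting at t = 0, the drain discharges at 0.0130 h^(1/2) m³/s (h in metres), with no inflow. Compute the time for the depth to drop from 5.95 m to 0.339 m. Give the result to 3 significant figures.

471 s

With no inflow, A dh/dt = −0.0130 √h.
∫ h^(−1/2) dh = −(0.0130/A) ∫ dt, giving 2√h = 2√h₀ − (0.0130/A) t.
t = 2A(√h₀ − √h)/0.0130 = 2·1.65·(√5.95 − √0.339)/0.0130
  = 3.3000 × (2.4393 − 0.58224) / 0.0130 = 471.40 s.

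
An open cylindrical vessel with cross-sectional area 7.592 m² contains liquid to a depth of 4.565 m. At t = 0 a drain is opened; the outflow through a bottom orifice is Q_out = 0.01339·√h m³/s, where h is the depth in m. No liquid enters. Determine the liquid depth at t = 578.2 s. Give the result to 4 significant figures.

With no inflow, A dh/dt = −0.01339 √h.
Separate and integrate: 2(√h − √h₀) = −(0.01339/A) t.
√h = √4.565 − 0.01339·578.2/(2·7.592) = 2.13659 − 0.509885 = 1.62670.
h = 1.62670² = 2.64616 m.

2.646 m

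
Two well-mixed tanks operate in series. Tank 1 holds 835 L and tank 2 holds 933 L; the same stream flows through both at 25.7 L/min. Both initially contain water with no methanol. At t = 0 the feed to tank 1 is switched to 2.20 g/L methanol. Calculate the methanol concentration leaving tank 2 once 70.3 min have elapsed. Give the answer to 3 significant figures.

Species balance on tank i: dCᵢ/dt = (Cᵢ₋₁ − Cᵢ)/τᵢ with τᵢ = Vᵢ/Q.
τ₁ = 835/25.7 = 32.490 min; τ₂ = 933/25.7 = 36.304 min.
Tank 1: C₁ = C_in(1 − e^(−t/τ₁)). Tank 2 (τ₁ ≠ τ₂): C₂ = C_in[1 − (τ₁ e^(−t/τ₁) − τ₂ e^(−t/τ₂))/(τ₁ − τ₂)].
At t = 70.3: e^(−t/τ₁) = 0.11490, e^(−t/τ₂) = 0.14421.
C₂ = 2.20·[1 − (32.490·0.11490 − 36.304·0.14421)/(-3.8132)] = 2.20·0.60598 = 1.3332 g/L.

1.33 g/L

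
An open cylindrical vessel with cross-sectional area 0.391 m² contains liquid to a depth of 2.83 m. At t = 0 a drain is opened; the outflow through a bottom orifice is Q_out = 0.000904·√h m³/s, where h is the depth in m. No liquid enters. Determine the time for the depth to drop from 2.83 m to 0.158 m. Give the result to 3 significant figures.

1110 s

A dh/dt = −Q_out = −0.000904 √h.
Separate and integrate: 2(√h − √h₀) = −(0.000904/A) t.
t = 2A(√h₀ − √h)/0.000904 = 2·0.391·(√2.83 − √0.158)/0.000904
  = 0.78200 × (1.6823 − 0.39749) / 0.000904 = 1111.4 s.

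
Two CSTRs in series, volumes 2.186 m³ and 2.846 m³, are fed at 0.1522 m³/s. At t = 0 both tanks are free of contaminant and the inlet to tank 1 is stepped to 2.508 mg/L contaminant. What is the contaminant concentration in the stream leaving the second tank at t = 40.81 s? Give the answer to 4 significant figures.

Species balance on tank i: dCᵢ/dt = (Cᵢ₋₁ − Cᵢ)/τᵢ with τᵢ = Vᵢ/Q.
τ₁ = 2.186/0.1522 = 14.3627 s; τ₂ = 2.846/0.1522 = 18.6991 s.
Solving the cascade with C₁(0)=C₂(0)=0 gives C₂(t) = C_in[1 − (τ₁ e^(−t/τ₁) − τ₂ e^(−t/τ₂))/(τ₁ − τ₂)].
At t = 40.81: e^(−t/τ₁) = 0.0583444, e^(−t/τ₂) = 0.112764.
C₂ = 2.508·[1 − (14.3627·0.0583444 − 18.6991·0.112764)/(-4.33640)] = 2.508·0.706993 = 1.77314 mg/L.

1.773 mg/L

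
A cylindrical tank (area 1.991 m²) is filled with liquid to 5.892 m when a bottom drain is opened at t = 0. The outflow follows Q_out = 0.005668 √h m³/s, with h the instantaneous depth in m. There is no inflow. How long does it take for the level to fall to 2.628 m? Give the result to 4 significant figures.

A dh/dt = −Q_out = −0.005668 √h.
This is separable: 2 d(√h)/dt = −0.005668/A, so √h = √h₀ − (0.005668/(2A)) t.
t = 2A(√h₀ − √h)/0.005668 = 2·1.991·(√5.892 − √2.628)/0.005668
  = 3.98200 × (2.42734 − 1.62111) / 0.005668 = 566.412 s.

566.4 s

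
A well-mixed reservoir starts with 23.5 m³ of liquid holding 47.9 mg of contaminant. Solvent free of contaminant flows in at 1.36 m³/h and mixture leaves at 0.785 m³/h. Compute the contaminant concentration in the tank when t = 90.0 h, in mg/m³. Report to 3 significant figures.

Let m(t) be the amount of contaminant. Volume: V(t) = V₀ + (Q_in − Q_out) t = 23.5 + 0.57500 t; V(90.0) = 75.250 m³.
Solute balance: dm/dt = 0 − Q_out C = −Q_out m/V(t).
Separate: dm/m = −Q_out dt/V(t) ⇒ ln(m/m₀) = −(Q_out/(Q_in−Q_out)) ln(V/V₀).
m = m₀ (V₀/V)^(Q_out/(Q_in−Q_out)) = 47.9 × (23.5/75.250)^(1.3652) = 9.7792 mg.
C = m/V = 9.7792/75.250 = 0.12996 mg/m³.

0.130 mg/m³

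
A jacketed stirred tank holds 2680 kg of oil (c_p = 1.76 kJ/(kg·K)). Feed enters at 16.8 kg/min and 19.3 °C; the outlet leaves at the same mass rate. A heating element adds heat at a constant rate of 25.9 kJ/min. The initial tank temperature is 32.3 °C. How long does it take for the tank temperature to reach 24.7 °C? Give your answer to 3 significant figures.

157 min

Unsteady energy balance on the tank contents: M c_p dT/dt = ṁ c_p (T_in − T) + 25.9.
τ = M/ṁ = 159.52 min; T_ss = T_in + Q̇/(ṁ c_p) = 20.176 °C.
T(t) = T_ss + (T₀ − T_ss) e^(−t/τ). Set T = 24.7:
e^(−t/τ) = (24.7 − 20.176)/(32.3 − 20.176) = 0.37315
t = −159.52 · ln(0.37315) = 157.26 min.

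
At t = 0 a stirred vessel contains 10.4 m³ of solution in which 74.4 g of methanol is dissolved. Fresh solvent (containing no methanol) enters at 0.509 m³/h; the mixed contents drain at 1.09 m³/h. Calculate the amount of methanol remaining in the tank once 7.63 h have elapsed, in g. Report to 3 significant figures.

26.2 g

Let m(t) be the amount of methanol. Volume: V(t) = V₀ + (Q_in − Q_out) t = 10.4 − 0.58100 t; V(7.63) = 5.9670 m³.
Species balance (pure solvent in): dm/dt = −Q_out · m/V(t).
dm/m = −Q_out dt/(V₀ − 0.58100 t); integrating gives ln(m/m₀) = −(Q_out/(Q_in−Q_out)) ln(V/V₀).
m = m₀ (V₀/V)^(Q_out/(Q_in−Q_out)) = 74.4 × (10.4/5.9670)^(-1.8761) = 26.237 g.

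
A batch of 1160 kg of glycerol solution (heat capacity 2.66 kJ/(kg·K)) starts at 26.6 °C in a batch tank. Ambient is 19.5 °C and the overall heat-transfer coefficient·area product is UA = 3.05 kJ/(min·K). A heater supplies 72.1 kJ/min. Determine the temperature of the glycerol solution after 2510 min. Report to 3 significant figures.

Heat balance on the well-mixed liquid: M c_p dT/dt = −UA(T − T_amb) + Q̇.
dT/dt = (T_ss − T)/τ with T_ss = T_amb + Q̇/UA = 19.5 + 72.1/3.05 = 43.139 °C, τ = M c_p/UA = 1160·2.66/3.05 = 1011.7 min.
This is linear first-order; T(t) = T_ss + (T₀ − T_ss) e^(−t/τ).
T(2510) = 43.139 + (-16.539)·0.083656 = 41.756 °C.

41.8 °C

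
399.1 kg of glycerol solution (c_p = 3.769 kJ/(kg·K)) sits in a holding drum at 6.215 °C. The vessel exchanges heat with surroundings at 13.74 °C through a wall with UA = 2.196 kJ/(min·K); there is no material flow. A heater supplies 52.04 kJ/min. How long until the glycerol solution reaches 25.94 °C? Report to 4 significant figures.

684.3 min

M c_p dT/dt = −UA(T − T_amb) + Q̇.
τ = M c_p/UA = 684.976 min; T_ss = T_amb + Q̇/UA = 13.74 + 52.04/2.196 = 37.4376 °C.
T(t) = T_ss + (T₀ − T_ss)e^(−t/τ); set T = 25.94:
t = −τ ln[(T − T_ss)/(T₀ − T_ss)] = −684.976 · ln(0.368247) = 684.293 min.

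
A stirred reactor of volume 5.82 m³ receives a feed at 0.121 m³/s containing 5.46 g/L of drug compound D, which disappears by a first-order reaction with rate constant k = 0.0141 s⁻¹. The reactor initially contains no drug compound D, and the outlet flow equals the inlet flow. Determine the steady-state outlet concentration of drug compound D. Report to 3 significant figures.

V dC/dt = Q(C_in − C) − k V C.
At steady state: 0 = Q C_in − (Q + kV) C_ss, so C_ss = Q C_in/(Q + kV).
C_ss = 0.121·5.46/(0.121 + 0.0141·5.82) = 0.66066/0.20306 = 3.2535 g/L.

3.25 g/L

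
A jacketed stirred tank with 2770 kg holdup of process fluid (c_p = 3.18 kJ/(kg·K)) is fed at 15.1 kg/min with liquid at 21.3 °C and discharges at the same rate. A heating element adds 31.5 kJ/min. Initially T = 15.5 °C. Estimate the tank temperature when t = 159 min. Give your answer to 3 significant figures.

19.2 °C

M c_p dT/dt = ṁ c_p (T_in − T) + Q̇.
τ = M/ṁ = 183.44 min; T_ss = T_in + Q̇/(ṁ c_p) = 21.3 + 31.5/(15.1·3.18) = 21.956 °C.
This is linear first-order; T(t) = T_ss + (T₀ − T_ss) e^(−t/τ).
T(159) = 21.956 + (-6.4560)·e^(−159/183.44) = 21.956 + (-6.4560)·0.42031 = 19.242 °C.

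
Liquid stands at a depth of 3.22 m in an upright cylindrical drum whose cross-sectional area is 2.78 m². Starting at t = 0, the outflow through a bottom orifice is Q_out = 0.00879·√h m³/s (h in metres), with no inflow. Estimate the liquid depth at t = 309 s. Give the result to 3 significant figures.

A dh/dt = −Q_out = −0.00879 √h.
Separate and integrate: 2(√h − √h₀) = −(0.00879/A) t.
√h = √3.22 − 0.00879·309/(2·2.78) = 1.7944 − 0.48851 = 1.3059.
h = 1.3059² = 1.7054 m.

1.71 m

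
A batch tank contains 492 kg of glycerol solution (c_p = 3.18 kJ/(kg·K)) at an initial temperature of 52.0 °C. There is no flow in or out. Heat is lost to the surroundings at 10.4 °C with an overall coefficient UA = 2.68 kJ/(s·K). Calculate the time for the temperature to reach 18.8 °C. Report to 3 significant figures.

Lumped-capacitance energy balance: M c_p dT/dt = UA(T_amb − T).
τ = M c_p/UA = 583.79 s; T_ss = T_amb = 10.400 °C.
T(t) = T_ss + (T₀ − T_ss)e^(−t/τ); set T = 18.8:
t = −τ ln[(T − T_ss)/(T₀ − T_ss)] = −583.79 · ln(0.20192) = 933.99 s.

934 s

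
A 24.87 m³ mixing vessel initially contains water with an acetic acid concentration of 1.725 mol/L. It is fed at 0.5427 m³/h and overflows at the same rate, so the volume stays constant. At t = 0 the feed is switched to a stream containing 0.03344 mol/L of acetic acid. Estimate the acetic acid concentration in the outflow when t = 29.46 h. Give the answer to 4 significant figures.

0.9228 mol/L

Species balance on the tank: V dC/dt = Q(C_in − C).
Rewrite as dC/dt + C/τ = C_in/τ, τ = V/Q = 45.8264 h.
Solution: C(t) = C_in + (C₀ − C_in) e^(−t/τ).
C(29.46) = 0.03344 + (1.725 − 0.03344)·e^(−29.46/45.8264) = 0.03344 + (1.69156)·0.525786 = 0.922839 mol/L.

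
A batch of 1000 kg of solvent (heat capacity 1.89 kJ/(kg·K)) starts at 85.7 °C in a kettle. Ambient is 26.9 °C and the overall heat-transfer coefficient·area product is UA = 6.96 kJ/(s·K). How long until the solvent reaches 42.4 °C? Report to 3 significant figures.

362 s

M c_p dT/dt = −UA(T − T_amb).
τ = M c_p/UA = 271.55 s; T_ss = T_amb = 26.900 °C.
T(t) = T_ss + (T₀ − T_ss)e^(−t/τ); set T = 42.4:
t = −τ ln[(T − T_ss)/(T₀ − T_ss)] = −271.55 · ln(0.26361) = 362.06 s.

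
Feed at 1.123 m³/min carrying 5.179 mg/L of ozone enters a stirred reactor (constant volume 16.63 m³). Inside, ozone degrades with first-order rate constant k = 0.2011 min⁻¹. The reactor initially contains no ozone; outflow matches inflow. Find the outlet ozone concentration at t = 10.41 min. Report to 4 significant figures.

1.222 mg/L

Accumulation = in − out − consumed: V dC/dt = Q C_in − Q C − k V C.
dC/dt = (Q/V) C_in − (Q/V + k) C; effective rate a = Q/V + k = 0.0675286 + 0.2011 = 0.268629 min⁻¹.
C_ss = Q C_in/(Q + kV) = 1.30191 mg/L; C(t) = C_ss + (C₀ − C_ss) e^(−a t).
C(10.41) = 1.30191 + (-1.30191)·e^(−0.268629·10.41) = 1.30191 + (-1.30191)·0.0610279 = 1.22246 mg/L.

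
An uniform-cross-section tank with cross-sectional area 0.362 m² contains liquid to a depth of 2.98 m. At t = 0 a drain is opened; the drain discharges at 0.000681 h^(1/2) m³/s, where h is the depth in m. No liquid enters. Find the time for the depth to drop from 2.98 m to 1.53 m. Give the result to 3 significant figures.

520 s

A dh/dt = −Q_out = −0.000681 √h.
This is separable: 2 d(√h)/dt = −0.000681/A, so √h = √h₀ − (0.000681/(2A)) t.
t = 2A(√h₀ − √h)/0.000681 = 2·0.362·(√2.98 − √1.53)/0.000681
  = 0.72400 × (1.7263 − 1.2369) / 0.000681 = 520.23 s.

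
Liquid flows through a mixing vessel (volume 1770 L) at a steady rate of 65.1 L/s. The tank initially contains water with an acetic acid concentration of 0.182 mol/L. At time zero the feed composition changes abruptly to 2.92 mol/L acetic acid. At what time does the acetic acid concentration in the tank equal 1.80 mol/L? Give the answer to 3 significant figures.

24.3 s

Accumulation = in − out for the solute gives V dC/dt = Q(C_in − C), so τ = V/Q = 27.189 s.
C(t) = C_in + (C₀ − C_in) e^(−t/τ). Set C = 1.80 and solve for t:
e^(−t/τ) = (C − C_in)/(C₀ − C_in) = (1.80 − 2.92)/(0.182 − 2.92) = 0.40906
t = −τ ln(…) = 27.189 × 0.89390 = 24.304 s.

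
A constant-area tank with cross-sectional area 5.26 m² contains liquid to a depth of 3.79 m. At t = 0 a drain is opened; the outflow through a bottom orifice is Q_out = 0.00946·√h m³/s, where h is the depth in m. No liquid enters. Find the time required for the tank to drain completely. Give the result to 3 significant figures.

A dh/dt = −Q_out = −0.00946 √h.
This is separable: 2 d(√h)/dt = −0.00946/A, so √h = √h₀ − (0.00946/(2A)) t.
Set h = 0: 2√h₀ = (0.00946/A) t_empty ⇒ t_empty = 2A√h₀/0.00946.
t_empty = 2·5.26·√3.79/0.00946 = 10.520·1.9468/0.00946 = 2164.9 s.

2160 s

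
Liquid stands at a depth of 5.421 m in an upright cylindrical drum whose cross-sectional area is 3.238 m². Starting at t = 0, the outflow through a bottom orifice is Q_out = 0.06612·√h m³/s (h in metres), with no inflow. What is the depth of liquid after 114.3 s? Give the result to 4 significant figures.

1.349 m

A dh/dt = −Q_out = −0.06612 √h.
∫ h^(−1/2) dh = −(0.06612/A) ∫ dt, giving 2√h = 2√h₀ − (0.06612/A) t.
√h = √5.421 − 0.06612·114.3/(2·3.238) = 2.32830 − 1.16700 = 1.16130.
h = 1.16130² = 1.34862 m.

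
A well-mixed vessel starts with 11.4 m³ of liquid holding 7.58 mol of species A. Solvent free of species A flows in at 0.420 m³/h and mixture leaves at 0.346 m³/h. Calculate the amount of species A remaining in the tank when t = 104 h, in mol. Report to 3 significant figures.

0.679 mol

Total volume: dV/dt = Q_in − Q_out = 0.074000 m³/h, so V(t) = 11.4 + 0.074000 t and V(104) = 19.096 m³.
No species A enters, so dm/dt = −Q_out · (m/V).
dm/m = −Q_out dt/(V₀ + 0.074000 t); integrating gives ln(m/m₀) = −(Q_out/(Q_in−Q_out)) ln(V/V₀).
m = m₀ (V₀/V)^(Q_out/(Q_in−Q_out)) = 7.58 × (11.4/19.096)^(4.6757) = 0.67943 mol.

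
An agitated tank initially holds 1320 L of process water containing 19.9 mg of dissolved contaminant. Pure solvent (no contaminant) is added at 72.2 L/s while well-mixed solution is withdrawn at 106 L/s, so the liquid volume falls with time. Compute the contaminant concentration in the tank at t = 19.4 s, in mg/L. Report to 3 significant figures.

0.00348 mg/L

Total volume: dV/dt = Q_in − Q_out = -33.800 L/s, so V(t) = 1320 − 33.800 t and V(19.4) = 664.28 L.
Species balance (pure solvent in): dm/dt = −Q_out · m/V(t).
dm/m = −Q_out dt/(V₀ − 33.800 t); integrating gives ln(m/m₀) = −(Q_out/(Q_in−Q_out)) ln(V/V₀).
m = m₀ (V₀/V)^(Q_out/(Q_in−Q_out)) = 19.9 × (1320/664.28)^(-3.1361) = 2.3099 mg.
C = m/V = 2.3099/664.28 = 0.0034773 mg/L.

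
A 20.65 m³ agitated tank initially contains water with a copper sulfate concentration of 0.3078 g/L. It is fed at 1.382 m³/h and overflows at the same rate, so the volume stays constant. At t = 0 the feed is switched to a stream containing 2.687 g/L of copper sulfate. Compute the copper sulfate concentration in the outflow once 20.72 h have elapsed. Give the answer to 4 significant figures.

Unsteady species balance (constant V, well mixed): V dC/dt = Q(C_in − C).
So dC/dt = (C_in − C)/τ with τ = V/Q = 20.65/1.382 = 14.9421 h.
Solution: C(t) = C_in + (C₀ − C_in) e^(−t/τ).
C(20.72) = 2.687 + (0.3078 − 2.687)·e^(−20.72/14.9421) = 2.687 + (-2.37920)·0.249902 = 2.09243 g/L.

2.092 g/L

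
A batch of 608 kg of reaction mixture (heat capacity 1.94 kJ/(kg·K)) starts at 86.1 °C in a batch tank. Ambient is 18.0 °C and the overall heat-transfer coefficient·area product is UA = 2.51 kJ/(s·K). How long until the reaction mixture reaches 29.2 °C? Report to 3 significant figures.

Energy balance: M c_p dT/dt = −UA(T − T_amb).
τ = M c_p/UA = 469.93 s; T_ss = T_amb = 18.000 °C.
T(t) = T_ss + (T₀ − T_ss)e^(−t/τ); set T = 29.2:
t = −τ ln[(T − T_ss)/(T₀ − T_ss)] = −469.93 · ln(0.16446) = 848.25 s.

848 s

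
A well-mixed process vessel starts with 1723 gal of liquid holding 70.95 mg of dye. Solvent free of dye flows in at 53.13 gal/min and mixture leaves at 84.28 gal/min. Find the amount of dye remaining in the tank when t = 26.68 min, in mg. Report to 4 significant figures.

Let m(t) be the amount of dye. Volume: V(t) = V₀ + (Q_in − Q_out) t = 1723 − 31.1500 t; V(26.68) = 891.918 gal.
Solute balance: dm/dt = 0 − Q_out C = −Q_out m/V(t).
dm/m = −Q_out dt/(V₀ − 31.1500 t); integrating gives ln(m/m₀) = −(Q_out/(Q_in−Q_out)) ln(V/V₀).
m = m₀ (V₀/V)^(Q_out/(Q_in−Q_out)) = 70.95 × (1723/891.918)^(-2.70562) = 11.9468 mg.

11.95 mg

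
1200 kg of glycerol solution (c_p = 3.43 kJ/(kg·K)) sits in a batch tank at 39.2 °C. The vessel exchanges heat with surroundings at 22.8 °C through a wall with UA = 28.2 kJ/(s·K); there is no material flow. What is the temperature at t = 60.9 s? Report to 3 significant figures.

M c_p dT/dt = −UA(T − T_amb).
dT/dt = (T_ss − T)/τ with T_ss = T_amb = 22.800 °C, τ = M c_p/UA = 1200·3.43/28.2 = 145.96 s.
T approaches T_ss exponentially: T(t) = T_ss + (T₀ − T_ss) e^(−t/τ).
T(60.9) = 22.800 + (16.400)·0.65886 = 33.605 °C.

33.6 °C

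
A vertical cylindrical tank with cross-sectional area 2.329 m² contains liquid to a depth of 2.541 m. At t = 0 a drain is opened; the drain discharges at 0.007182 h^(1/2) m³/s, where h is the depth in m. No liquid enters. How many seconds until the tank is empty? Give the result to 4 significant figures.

With no inflow, A dh/dt = −0.007182 √h.
Separate and integrate: 2(√h − √h₀) = −(0.007182/A) t.
Tank is empty when √h = 0: t_empty = 2A√h₀/0.007182.
t_empty = 2·2.329·√2.541/0.007182 = 4.65800·1.59405/0.007182 = 1033.85 s.

1034 s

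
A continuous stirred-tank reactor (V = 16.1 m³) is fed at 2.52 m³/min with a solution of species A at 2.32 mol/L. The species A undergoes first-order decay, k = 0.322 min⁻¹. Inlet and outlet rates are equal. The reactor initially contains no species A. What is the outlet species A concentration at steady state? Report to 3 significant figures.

0.759 mol/L

Species balance: V dC/dt = Q C_in − Q C − k V C.
At steady state: 0 = Q C_in − (Q + kV) C_ss, so C_ss = Q C_in/(Q + kV).
C_ss = 2.52·2.32/(2.52 + 0.322·16.1) = 5.8464/7.7042 = 0.75886 mol/L.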